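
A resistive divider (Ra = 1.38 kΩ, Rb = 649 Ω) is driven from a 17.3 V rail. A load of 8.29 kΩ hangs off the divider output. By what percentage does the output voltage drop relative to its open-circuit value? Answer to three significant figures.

The divider's output (Thévenin) resistance is Ra‖Rb = 441.4 Ω.
Fractional drop under load = R_th/(R_th + R_L) = 441.4 / (441.4 + 8290) = 0.05055.
So the output falls by 5.06 %.

5.06 %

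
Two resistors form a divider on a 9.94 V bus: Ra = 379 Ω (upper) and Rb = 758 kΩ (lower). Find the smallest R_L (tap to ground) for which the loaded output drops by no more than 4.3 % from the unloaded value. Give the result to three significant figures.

Output resistance R_th = Ra‖Rb = (379 × 758000)/758400 = 378.8 Ω.
The fractional drop is R_th/(R_th + R_L); requiring this ≤ 0.0430 gives R_L ≥ R_th(1/0.0430 − 1) = 378.8 × 22.26 = 8.43 kΩ.

R_L(min) ≈ 8.43 kΩ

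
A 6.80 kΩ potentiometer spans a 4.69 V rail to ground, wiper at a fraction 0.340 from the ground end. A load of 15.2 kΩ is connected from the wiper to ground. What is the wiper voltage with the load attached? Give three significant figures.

The wiper splits the pot into (1−α)R = 4.488 kΩ above and αR = 2.312 kΩ below.
Lower section ‖ load = 2.007 kΩ.
V_wiper = 4.69 × 2.007/(4.488 + 2.007) = 1.45 V.

V ≈ 1.45 V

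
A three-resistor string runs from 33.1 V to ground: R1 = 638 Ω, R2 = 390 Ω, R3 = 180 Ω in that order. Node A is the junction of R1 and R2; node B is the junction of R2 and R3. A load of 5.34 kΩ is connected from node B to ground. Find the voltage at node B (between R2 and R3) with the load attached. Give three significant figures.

At node B, R3 is in parallel with the load: R3‖R_L = 174.1 Ω.
Below node A the resistance is R2 + (R3‖R_L) = 564.1 Ω, so V_A = 33.1 × 564.1/1202 = 15.53 V.
Then V_B = V_A × (R3‖R_L)/(R2 + R3‖R_L) = 15.53 × 174.1/564.1 = 4.79 V.

V ≈ 4.79 V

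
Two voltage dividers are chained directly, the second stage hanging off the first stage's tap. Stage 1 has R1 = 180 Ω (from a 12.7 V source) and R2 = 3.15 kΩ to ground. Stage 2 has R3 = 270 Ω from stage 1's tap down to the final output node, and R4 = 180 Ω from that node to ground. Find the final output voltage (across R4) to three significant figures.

Stage 2 presents R3+R4 = 450.0 Ω as a load on stage 1's tap.
Stage 1's lower leg becomes R2‖(R3+R4) = 393.8 Ω, so V_mid = 12.7 × 393.8/573.8 = 8.716 V.
Stage 2 is itself unloaded: V_out = V_mid × R4/(R3+R4) = 8.716 × 180/450.0 = 3.49 V.

V_out ≈ 3.49 V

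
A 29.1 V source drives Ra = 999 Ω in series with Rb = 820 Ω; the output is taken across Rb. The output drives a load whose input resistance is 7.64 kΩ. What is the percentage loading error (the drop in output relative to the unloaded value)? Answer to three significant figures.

5.57 %

The divider's output (Thévenin) resistance is Ra‖Rb = 450.3 Ω.
Fractional drop under load = R_th/(R_th + R_L) = 450.3 / (450.3 + 7640) = 0.05566.
So the output falls by 5.57 %.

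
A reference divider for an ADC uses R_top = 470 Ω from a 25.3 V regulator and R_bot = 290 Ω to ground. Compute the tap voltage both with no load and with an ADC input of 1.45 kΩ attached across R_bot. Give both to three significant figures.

Unloaded: 9.65 V; loaded: 8.59 V

Open-circuit: V = 25.3 × 290/(470 + 290) = 9.65 V.
With the load, R_bot becomes R_bot‖R_L = 241.7 Ω, so V = 25.3 × 241.7/711.7 = 8.59 V.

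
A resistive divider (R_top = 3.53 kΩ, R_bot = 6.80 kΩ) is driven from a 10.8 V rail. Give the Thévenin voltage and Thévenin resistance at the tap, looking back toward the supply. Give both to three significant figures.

V_th is the open-circuit tap voltage: 10.8 × 6.80/(3.53 + 6.80) = 7.11 V.
With the supply zeroed, R_top and R_bot appear in parallel from the tap: R_th = R_top‖R_bot = (3.53 × 6.80)/10.33 = 2.32 kΩ.

V_th = 7.11 V, R_th = 2.32 kΩ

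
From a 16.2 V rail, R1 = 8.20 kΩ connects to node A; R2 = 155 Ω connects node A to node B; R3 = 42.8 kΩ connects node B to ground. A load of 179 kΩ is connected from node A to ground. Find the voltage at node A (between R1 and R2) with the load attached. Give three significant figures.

Below node A the series string R2+R3 = 42960 Ω sits in parallel with the 179000 Ω load: 34640 Ω.
V_A = 16.2 × 34640/(8200 + 34640) = 13.1 V.

V ≈ 13.1 V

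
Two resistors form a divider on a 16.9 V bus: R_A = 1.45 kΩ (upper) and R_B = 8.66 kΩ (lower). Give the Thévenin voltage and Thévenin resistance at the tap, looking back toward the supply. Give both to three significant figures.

V_th = 14.5 V, R_th = 1.24 kΩ

V_th is the open-circuit tap voltage: 16.9 × 8.66/(1.45 + 8.66) = 14.5 V.
With the supply zeroed, R_A and R_B appear in parallel from the tap: R_th = R_A‖R_B = (1.45 × 8.66)/10.11 = 1.24 kΩ.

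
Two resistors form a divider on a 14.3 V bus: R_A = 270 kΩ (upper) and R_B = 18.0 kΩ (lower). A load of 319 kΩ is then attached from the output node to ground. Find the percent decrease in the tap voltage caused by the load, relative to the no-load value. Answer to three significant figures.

The divider's output (Thévenin) resistance is R_A‖R_B = 16.88 kΩ.
Fractional drop under load = R_th/(R_th + R_L) = 16.88 / (16.88 + 319) = 0.05024.
So the output falls by 5.02 %.

5.02 %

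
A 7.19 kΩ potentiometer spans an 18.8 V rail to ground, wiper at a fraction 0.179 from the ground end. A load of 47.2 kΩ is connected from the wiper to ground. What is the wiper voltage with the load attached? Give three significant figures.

V ≈ 3.29 V

The wiper splits the pot into (1−α)R = 5.903 kΩ above and αR = 1.287 kΩ below.
Lower section ‖ load = 1.253 kΩ.
V_wiper = 18.8 × 1.253/(5.903 + 1.253) = 3.29 V.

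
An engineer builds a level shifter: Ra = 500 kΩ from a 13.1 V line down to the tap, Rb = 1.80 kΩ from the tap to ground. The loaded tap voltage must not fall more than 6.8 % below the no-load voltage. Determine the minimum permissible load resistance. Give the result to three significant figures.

R_L(min) ≈ 24.6 kΩ

Output resistance R_th = Ra‖Rb = (500 × 1.80)/501.8 = 1.794 kΩ.
The fractional drop is R_th/(R_th + R_L); requiring this ≤ 0.0680 gives R_L ≥ R_th(1/0.0680 − 1) = 1.794 × 13.71 = 24.6 kΩ.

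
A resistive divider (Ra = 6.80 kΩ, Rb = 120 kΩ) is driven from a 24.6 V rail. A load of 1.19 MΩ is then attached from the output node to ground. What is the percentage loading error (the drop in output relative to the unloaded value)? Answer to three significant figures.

0.538 %

The divider's output (Thévenin) resistance is Ra‖Rb = 6.435 kΩ.
Fractional drop under load = R_th/(R_th + R_L) = 6.435 / (6.435 + 1190) = 0.005379.
So the output falls by 0.538 %.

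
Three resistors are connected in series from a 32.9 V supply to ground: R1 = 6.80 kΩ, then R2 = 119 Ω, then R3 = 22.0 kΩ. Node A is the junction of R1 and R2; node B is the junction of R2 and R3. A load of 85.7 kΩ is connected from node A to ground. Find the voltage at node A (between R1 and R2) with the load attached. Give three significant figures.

Below node A the series string R2+R3 = 22120 Ω sits in parallel with the 85700 Ω load: 17580 Ω.
V_A = 32.9 × 17580/(6800 + 17580) = 23.7 V.

V ≈ 23.7 V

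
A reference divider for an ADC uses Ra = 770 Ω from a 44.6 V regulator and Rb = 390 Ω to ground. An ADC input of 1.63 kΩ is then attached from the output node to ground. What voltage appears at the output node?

The load sits in parallel with Rb: Rb‖R_L = (390 × 1630) / (390 + 1630) = 314.7 Ω.
V_out = 44.6 × 314.7 / (770 + 314.7) = 44.6 × 314.7/1085 = 12.9 V.

V_out ≈ 12.9 V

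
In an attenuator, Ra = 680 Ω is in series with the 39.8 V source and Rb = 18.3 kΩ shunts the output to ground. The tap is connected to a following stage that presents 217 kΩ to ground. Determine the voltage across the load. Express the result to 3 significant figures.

V_out ≈ 38.3 V

The load sits in parallel with Rb: Rb‖R_L = (18300 × 217000) / (18300 + 217000) = 16880 Ω.
V_out = 39.8 × 16880 / (680 + 16880) = 39.8 × 16880/17560 = 38.3 V.
(Unloaded it would have been 38.4 V.)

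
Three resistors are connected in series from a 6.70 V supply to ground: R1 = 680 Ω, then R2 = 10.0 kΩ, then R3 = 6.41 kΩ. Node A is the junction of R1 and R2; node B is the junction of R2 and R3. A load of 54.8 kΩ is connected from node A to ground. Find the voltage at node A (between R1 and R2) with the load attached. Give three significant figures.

Below node A the series string R2+R3 = 16410 Ω sits in parallel with the 54800 Ω load: 12630 Ω.
V_A = 6.70 × 12630/(680 + 12630) = 6.36 V.

V ≈ 6.36 V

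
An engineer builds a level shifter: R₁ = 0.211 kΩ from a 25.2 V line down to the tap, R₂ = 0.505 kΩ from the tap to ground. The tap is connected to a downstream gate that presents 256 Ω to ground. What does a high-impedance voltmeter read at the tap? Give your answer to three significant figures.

V_out ≈ 11.2 V

The load sits in parallel with R₂: R₂‖R_L = (505 × 256) / (505 + 256) = 169.9 Ω.
V_out = 25.2 × 169.9 / (211 + 169.9) = 25.2 × 169.9/380.9 = 11.2 V.
(Unloaded it would have been 17.8 V.)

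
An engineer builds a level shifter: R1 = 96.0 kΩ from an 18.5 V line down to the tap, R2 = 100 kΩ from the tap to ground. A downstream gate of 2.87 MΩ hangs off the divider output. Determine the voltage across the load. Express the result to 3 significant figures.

The load sits in parallel with R2: R2‖R_L = (100 × 2870) / (100 + 2870) = 96.63 kΩ.
V_out = 18.5 × 96.63 / (96.0 + 96.63) = 18.5 × 96.63/192.6 = 9.28 V.

V_out ≈ 9.28 V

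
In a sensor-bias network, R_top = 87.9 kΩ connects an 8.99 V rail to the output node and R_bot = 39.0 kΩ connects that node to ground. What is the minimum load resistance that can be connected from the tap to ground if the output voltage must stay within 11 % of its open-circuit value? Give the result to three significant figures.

Output resistance R_th = R_top‖R_bot = (87.9 × 39.0)/126.9 = 27.01 kΩ.
The fractional drop is R_th/(R_th + R_L); requiring this ≤ 0.110 gives R_L ≥ R_th(1/0.110 − 1) = 27.01 × 8.091 = 219 kΩ.

R_L(min) ≈ 219 kΩ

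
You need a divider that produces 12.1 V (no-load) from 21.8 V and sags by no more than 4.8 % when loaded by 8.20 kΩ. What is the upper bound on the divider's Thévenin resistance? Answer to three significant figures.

Loading drop = R_th/(R_th + R_L) ≤ 0.0480, so R_th ≤ R_L · ε/(1−ε) = 8.20 kΩ × 0.0480/0.9520 = 413 Ω.

R_th ≤ 413 Ω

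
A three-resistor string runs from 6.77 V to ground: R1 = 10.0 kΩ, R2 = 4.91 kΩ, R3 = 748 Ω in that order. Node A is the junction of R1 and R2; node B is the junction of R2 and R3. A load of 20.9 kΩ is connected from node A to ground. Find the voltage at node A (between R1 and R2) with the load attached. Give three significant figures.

Below node A the series string R2+R3 = 5658 Ω sits in parallel with the 20900 Ω load: 4453 Ω.
V_A = 6.77 × 4453/(10000 + 4453) = 2.09 V.

V ≈ 2.09 V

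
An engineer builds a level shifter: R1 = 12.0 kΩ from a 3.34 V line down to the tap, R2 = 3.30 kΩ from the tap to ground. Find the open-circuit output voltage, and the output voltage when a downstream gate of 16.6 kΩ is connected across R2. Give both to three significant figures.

Open-circuit: V = 3.34 × 3.30/(12.0 + 3.30) = 0.720 V.
With the load, R2 becomes R2‖R_L = 2.753 kΩ, so V = 3.34 × 2.753/14.75 = 0.623 V.

Unloaded: 0.720 V; loaded: 0.623 V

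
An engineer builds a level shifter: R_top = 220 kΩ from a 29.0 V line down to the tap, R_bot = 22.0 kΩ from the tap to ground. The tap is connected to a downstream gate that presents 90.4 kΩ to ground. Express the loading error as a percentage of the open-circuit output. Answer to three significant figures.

Unloaded V = 29.0 × 22.0/242.0 = 2.636 V.
Loaded: R_bot‖R_L = 17.69 kΩ, giving V = 29.0 × 17.69/237.7 = 2.159 V.
Drop = (2.636 − 2.159) / 2.636 = 18.1 %.

18.1 %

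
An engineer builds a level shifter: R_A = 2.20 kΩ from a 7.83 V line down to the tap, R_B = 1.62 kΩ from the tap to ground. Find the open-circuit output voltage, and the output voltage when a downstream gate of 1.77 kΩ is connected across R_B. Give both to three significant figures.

Unloaded: 3.32 V; loaded: 2.17 V

Open-circuit: V = 7.83 × 1.62/(2.20 + 1.62) = 3.32 V.
With the load, R_B becomes R_B‖R_L = 0.8458 kΩ, so V = 7.83 × 0.8458/3.046 = 2.17 V.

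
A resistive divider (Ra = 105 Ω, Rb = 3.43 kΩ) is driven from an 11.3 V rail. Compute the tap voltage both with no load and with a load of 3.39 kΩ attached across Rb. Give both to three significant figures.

Open-circuit: V = 11.3 × 3430/(105 + 3430) = 11.0 V.
With the load, Rb becomes Rb‖R_L = 1705 Ω, so V = 11.3 × 1705/1810 = 10.6 V.

Unloaded: 11.0 V; loaded: 10.6 V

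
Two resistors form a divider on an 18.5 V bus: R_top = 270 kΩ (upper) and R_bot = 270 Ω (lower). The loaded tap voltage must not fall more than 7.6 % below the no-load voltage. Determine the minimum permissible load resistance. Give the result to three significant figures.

Output resistance R_th = R_top‖R_bot = (270000 × 270)/270300 = 269.7 Ω.
The fractional drop is R_th/(R_th + R_L); requiring this ≤ 0.0760 gives R_L ≥ R_th(1/0.0760 − 1) = 269.7 × 12.16 = 3.28 kΩ.

R_L(min) ≈ 3.28 kΩ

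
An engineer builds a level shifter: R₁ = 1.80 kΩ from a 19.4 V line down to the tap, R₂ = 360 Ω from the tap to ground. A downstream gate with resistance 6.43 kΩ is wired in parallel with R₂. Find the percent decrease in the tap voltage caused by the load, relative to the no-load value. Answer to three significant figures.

4.46 %

The divider's output (Thévenin) resistance is R₁‖R₂ = 300.0 Ω.
Fractional drop under load = R_th/(R_th + R_L) = 300.0 / (300.0 + 6430) = 0.04458.
So the output falls by 4.46 %.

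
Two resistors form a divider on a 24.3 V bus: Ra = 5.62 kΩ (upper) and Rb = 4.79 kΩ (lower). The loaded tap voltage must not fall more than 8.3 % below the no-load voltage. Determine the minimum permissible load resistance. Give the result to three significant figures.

Output resistance R_th = Ra‖Rb = (5.62 × 4.79)/10.41 = 2.586 kΩ.
The fractional drop is R_th/(R_th + R_L); requiring this ≤ 0.0830 gives R_L ≥ R_th(1/0.0830 − 1) = 2.586 × 11.05 = 28.6 kΩ.

R_L(min) ≈ 28.6 kΩ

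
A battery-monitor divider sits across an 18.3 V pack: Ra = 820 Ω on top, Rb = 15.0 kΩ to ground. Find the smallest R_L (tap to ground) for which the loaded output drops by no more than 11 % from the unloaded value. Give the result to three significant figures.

R_L(min) ≈ 6.29 kΩ

Output resistance R_th = Ra‖Rb = (820 × 15000)/15820 = 777.5 Ω.
The fractional drop is R_th/(R_th + R_L); requiring this ≤ 0.110 gives R_L ≥ R_th(1/0.110 − 1) = 777.5 × 8.091 = 6.29 kΩ.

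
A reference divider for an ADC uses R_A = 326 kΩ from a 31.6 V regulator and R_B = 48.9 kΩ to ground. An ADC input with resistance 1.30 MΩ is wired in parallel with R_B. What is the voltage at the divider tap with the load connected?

V_out ≈ 3.99 V

The load sits in parallel with R_B: R_B‖R_L = (48.9 × 1300) / (48.9 + 1300) = 47.13 kΩ.
V_out = 31.6 × 47.13 / (326 + 47.13) = 31.6 × 47.13/373.1 = 3.99 V.
(Unloaded it would have been 4.12 V.)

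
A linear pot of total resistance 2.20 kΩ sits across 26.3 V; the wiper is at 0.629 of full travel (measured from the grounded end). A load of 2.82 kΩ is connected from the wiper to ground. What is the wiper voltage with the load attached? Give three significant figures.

The wiper splits the pot into (1−α)R = 816.2 Ω above and αR = 1384 Ω below.
Lower section ‖ load = 928.3 Ω.
V_wiper = 26.3 × 928.3/(816.2 + 928.3) = 14.0 V.

V ≈ 14.0 V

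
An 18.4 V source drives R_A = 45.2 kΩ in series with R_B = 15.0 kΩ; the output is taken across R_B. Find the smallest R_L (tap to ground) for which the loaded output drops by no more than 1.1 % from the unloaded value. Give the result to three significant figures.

R_L(min) ≈ 1.01 MΩ

Output resistance R_th = R_A‖R_B = (45.2 × 15.0)/60.20 = 11.26 kΩ.
The fractional drop is R_th/(R_th + R_L); requiring this ≤ 0.0110 gives R_L ≥ R_th(1/0.0110 − 1) = 11.26 × 89.91 = 1.01 MΩ.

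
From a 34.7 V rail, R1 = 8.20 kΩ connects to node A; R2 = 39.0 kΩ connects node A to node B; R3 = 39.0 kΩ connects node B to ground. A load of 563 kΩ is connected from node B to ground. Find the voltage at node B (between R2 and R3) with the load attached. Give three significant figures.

V ≈ 15.1 V

At node B, R3 is in parallel with the load: R3‖R_L = 36.47 kΩ.
Below node A the resistance is R2 + (R3‖R_L) = 75.47 kΩ, so V_A = 34.7 × 75.47/83.67 = 31.30 V.
Then V_B = V_A × (R3‖R_L)/(R2 + R3‖R_L) = 31.30 × 36.47/75.47 = 15.1 V.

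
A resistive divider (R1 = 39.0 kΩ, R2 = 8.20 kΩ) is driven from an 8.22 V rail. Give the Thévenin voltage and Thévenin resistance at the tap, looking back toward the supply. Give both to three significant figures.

V_th is the open-circuit tap voltage: 8.22 × 8.20/(39.0 + 8.20) = 1.43 V.
With the supply zeroed, R1 and R2 appear in parallel from the tap: R_th = R1‖R2 = (39.0 × 8.20)/47.20 = 6.78 kΩ.

V_th = 1.43 V, R_th = 6.78 kΩ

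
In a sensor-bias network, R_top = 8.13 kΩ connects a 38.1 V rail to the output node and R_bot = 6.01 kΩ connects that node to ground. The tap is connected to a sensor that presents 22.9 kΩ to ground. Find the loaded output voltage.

V_out ≈ 14.1 V

The load sits in parallel with R_bot: R_bot‖R_L = (6.01 × 22.9) / (6.01 + 22.9) = 4.761 kΩ.
V_out = 38.1 × 4.761 / (8.13 + 4.761) = 38.1 × 4.761/12.89 = 14.1 V.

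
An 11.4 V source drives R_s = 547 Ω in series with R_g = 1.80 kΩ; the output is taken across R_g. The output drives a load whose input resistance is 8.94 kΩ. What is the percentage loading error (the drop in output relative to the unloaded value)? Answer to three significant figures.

4.48 %

The divider's output (Thévenin) resistance is R_s‖R_g = 419.5 Ω.
Fractional drop under load = R_th/(R_th + R_L) = 419.5 / (419.5 + 8940) = 0.04482.
So the output falls by 4.48 %.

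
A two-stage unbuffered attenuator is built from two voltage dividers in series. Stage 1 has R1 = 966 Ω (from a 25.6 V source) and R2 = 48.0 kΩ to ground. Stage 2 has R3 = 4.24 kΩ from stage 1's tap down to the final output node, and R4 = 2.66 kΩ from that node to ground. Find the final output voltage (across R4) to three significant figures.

V_out ≈ 8.51 V

Stage 2 presents R3+R4 = 6900 Ω as a load on stage 1's tap.
Stage 1's lower leg becomes R2‖(R3+R4) = 6033 Ω, so V_mid = 25.6 × 6033/6999 = 22.07 V.
Stage 2 is itself unloaded: V_out = V_mid × R4/(R3+R4) = 22.07 × 2660/6900 = 8.51 V.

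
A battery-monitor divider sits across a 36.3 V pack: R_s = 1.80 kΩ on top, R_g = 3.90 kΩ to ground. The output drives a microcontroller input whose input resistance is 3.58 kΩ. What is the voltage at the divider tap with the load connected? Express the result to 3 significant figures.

V_out ≈ 18.5 V

The load sits in parallel with R_g: R_g‖R_L = (3.90 × 3.58) / (3.90 + 3.58) = 1.867 kΩ.
V_out = 36.3 × 1.867 / (1.80 + 1.867) = 36.3 × 1.867/3.667 = 18.5 V.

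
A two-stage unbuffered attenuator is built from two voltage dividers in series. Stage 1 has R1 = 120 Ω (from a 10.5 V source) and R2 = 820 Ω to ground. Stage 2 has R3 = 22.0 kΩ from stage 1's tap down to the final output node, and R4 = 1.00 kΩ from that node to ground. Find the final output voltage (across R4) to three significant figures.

Stage 2 presents R3+R4 = 23000 Ω as a load on stage 1's tap.
Stage 1's lower leg becomes R2‖(R3+R4) = 791.8 Ω, so V_mid = 10.5 × 791.8/911.8 = 9.118 V.
Stage 2 is itself unloaded: V_out = V_mid × R4/(R3+R4) = 9.118 × 1000/23000 = 0.396 V.

V_out ≈ 0.396 V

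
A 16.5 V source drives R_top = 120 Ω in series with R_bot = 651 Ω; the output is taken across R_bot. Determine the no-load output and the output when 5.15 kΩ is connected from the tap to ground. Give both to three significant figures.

Open-circuit: V = 16.5 × 651/(120 + 651) = 13.9 V.
With the load, R_bot becomes R_bot‖R_L = 577.9 Ω, so V = 16.5 × 577.9/697.9 = 13.7 V.

Unloaded: 13.9 V; loaded: 13.7 V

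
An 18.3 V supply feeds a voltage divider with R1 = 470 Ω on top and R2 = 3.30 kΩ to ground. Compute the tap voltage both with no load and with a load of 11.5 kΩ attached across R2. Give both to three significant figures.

Unloaded: 16.0 V; loaded: 15.5 V

Open-circuit: V = 18.3 × 3300/(470 + 3300) = 16.0 V.
With the load, R2 becomes R2‖R_L = 2564 Ω, so V = 18.3 × 2564/3034 = 15.5 V.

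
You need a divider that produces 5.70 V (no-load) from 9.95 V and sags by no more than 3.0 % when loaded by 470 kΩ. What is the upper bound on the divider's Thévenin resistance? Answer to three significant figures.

R_th ≤ 14.5 kΩ

Loading drop = R_th/(R_th + R_L) ≤ 0.0300, so R_th ≤ R_L · ε/(1−ε) = 470 kΩ × 0.0300/0.9700 = 14.5 kΩ.
(Any R1, R2 with R2/(R1+R2) = 0.573 and R1‖R2 ≤ 14.5 kΩ will meet the spec.)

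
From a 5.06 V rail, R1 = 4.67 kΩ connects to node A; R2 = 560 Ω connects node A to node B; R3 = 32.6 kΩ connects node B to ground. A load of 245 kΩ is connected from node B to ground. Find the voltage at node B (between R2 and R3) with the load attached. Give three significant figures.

At node B, R3 is in parallel with the load: R3‖R_L = 28770 Ω.
Below node A the resistance is R2 + (R3‖R_L) = 29330 Ω, so V_A = 5.06 × 29330/34000 = 4.365 V.
Then V_B = V_A × (R3‖R_L)/(R2 + R3‖R_L) = 4.365 × 28770/29330 = 4.28 V.

V ≈ 4.28 V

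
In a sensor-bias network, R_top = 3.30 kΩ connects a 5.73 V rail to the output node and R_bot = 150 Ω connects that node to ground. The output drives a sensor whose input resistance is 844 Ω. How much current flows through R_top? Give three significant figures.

R_bot‖R_L = 127.4 Ω, so the source sees R_top + R_bot‖R_L = 3427 Ω.
I = 5.73 V / 3427 Ω = 1.67 mA.

I ≈ 1.67 mA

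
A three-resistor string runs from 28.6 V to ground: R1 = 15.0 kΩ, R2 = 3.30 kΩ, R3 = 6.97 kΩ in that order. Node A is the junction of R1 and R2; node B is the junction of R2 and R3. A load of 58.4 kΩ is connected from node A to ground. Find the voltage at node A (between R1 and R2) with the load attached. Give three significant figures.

V ≈ 10.5 V

Below node A the series string R2+R3 = 10.27 kΩ sits in parallel with the 58.4 kΩ load: 8.734 kΩ.
V_A = 28.6 × 8.734/(15.0 + 8.734) = 10.5 V.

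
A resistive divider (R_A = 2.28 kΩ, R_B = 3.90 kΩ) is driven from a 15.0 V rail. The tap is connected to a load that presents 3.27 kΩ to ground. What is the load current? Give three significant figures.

I_L ≈ 2.01 mA

R_B‖R_L = 1.779 kΩ; V_out = 15.0 × 1.779/4.059 = 6.574 V.
I_L = V_out / R_L = 6.574 / 3.27 kΩ = 2.01 mA.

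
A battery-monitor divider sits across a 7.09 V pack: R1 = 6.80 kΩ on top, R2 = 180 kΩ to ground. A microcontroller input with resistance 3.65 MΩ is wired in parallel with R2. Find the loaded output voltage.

V_out ≈ 6.82 V

The load sits in parallel with R2: R2‖R_L = (180 × 3650) / (180 + 3650) = 171.5 kΩ.
V_out = 7.09 × 171.5 / (6.80 + 171.5) = 7.09 × 171.5/178.3 = 6.82 V.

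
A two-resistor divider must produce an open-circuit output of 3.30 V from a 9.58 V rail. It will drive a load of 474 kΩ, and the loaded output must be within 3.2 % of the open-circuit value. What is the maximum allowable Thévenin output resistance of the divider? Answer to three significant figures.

R_th ≤ 15.7 kΩ

Loading drop = R_th/(R_th + R_L) ≤ 0.0320, so R_th ≤ R_L · ε/(1−ε) = 474 kΩ × 0.0320/0.9680 = 15.7 kΩ.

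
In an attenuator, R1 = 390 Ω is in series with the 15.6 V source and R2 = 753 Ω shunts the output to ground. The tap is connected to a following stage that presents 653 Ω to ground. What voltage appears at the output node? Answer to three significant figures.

V_out ≈ 7.38 V

The load sits in parallel with R2: R2‖R_L = (753 × 653) / (753 + 653) = 349.7 Ω.
V_out = 15.6 × 349.7 / (390 + 349.7) = 15.6 × 349.7/739.7 = 7.38 V.
(Unloaded it would have been 10.3 V.)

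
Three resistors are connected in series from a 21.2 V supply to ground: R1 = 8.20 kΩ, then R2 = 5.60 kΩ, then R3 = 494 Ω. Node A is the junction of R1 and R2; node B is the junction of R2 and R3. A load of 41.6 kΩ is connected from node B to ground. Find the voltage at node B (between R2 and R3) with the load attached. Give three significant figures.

V ≈ 0.724 V

At node B, R3 is in parallel with the load: R3‖R_L = 488.2 Ω.
Below node A the resistance is R2 + (R3‖R_L) = 6088 Ω, so V_A = 21.2 × 6088/14290 = 9.033 V.
Then V_B = V_A × (R3‖R_L)/(R2 + R3‖R_L) = 9.033 × 488.2/6088 = 0.724 V.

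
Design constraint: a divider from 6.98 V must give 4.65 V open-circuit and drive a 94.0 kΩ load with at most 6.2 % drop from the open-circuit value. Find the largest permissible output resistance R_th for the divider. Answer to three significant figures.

Loading drop = R_th/(R_th + R_L) ≤ 0.0620, so R_th ≤ R_L · ε/(1−ε) = 94.0 kΩ × 0.0620/0.9380 = 6.21 kΩ.
(Any R1, R2 with R2/(R1+R2) = 0.666 and R1‖R2 ≤ 6.21 kΩ will meet the spec.)

R_th ≤ 6.21 kΩ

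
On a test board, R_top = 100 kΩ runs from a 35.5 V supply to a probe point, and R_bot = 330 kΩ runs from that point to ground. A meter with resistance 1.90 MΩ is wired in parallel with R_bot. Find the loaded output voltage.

The load sits in parallel with R_bot: R_bot‖R_L = (330 × 1900) / (330 + 1900) = 281.2 kΩ.
V_out = 35.5 × 281.2 / (100 + 281.2) = 35.5 × 281.2/381.2 = 26.2 V.
(Unloaded it would have been 27.2 V.)

V_out ≈ 26.2 V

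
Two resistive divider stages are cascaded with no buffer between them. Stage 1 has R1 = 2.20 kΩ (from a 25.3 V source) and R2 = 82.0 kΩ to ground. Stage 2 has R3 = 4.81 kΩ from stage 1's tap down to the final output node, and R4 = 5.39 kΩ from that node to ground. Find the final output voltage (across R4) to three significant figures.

V_out ≈ 10.8 V

Stage 2 presents R3+R4 = 10.20 kΩ as a load on stage 1's tap.
Stage 1's lower leg becomes R2‖(R3+R4) = 9.072 kΩ, so V_mid = 25.3 × 9.072/11.27 = 20.36 V.
Stage 2 is itself unloaded: V_out = V_mid × R4/(R3+R4) = 20.36 × 5.39/10.20 = 10.8 V.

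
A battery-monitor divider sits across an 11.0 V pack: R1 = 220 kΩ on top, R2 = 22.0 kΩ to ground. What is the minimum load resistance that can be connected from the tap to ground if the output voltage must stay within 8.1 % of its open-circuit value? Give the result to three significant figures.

Output resistance R_th = R1‖R2 = (220 × 22.0)/242.0 = 20.00 kΩ.
The fractional drop is R_th/(R_th + R_L); requiring this ≤ 0.0810 gives R_L ≥ R_th(1/0.0810 − 1) = 20.00 × 11.35 = 227 kΩ.

R_L(min) ≈ 227 kΩ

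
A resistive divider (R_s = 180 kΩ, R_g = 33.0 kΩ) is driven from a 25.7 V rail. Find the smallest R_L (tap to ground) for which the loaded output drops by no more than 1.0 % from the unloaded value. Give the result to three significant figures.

R_L(min) ≈ 2.76 MΩ

Output resistance R_th = R_s‖R_g = (180 × 33.0)/213.0 = 27.89 kΩ.
The fractional drop is R_th/(R_th + R_L); requiring this ≤ 0.0100 gives R_L ≥ R_th(1/0.0100 − 1) = 27.89 × 99.00 = 2.76 MΩ.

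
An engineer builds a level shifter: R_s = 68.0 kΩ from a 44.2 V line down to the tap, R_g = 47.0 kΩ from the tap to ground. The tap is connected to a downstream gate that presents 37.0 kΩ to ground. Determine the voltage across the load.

V_out ≈ 10.3 V

The load sits in parallel with R_g: R_g‖R_L = (47.0 × 37.0) / (47.0 + 37.0) = 20.70 kΩ.
V_out = 44.2 × 20.70 / (68.0 + 20.70) = 44.2 × 20.70/88.70 = 10.3 V.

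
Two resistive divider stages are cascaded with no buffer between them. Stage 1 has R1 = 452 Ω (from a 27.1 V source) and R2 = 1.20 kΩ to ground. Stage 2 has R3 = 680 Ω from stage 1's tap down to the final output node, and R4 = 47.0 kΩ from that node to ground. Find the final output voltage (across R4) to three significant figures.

V_out ≈ 19.3 V

Stage 2 presents R3+R4 = 47680 Ω as a load on stage 1's tap.
Stage 1's lower leg becomes R2‖(R3+R4) = 1171 Ω, so V_mid = 27.1 × 1171/1623 = 19.55 V.
Stage 2 is itself unloaded: V_out = V_mid × R4/(R3+R4) = 19.55 × 47000/47680 = 19.3 V.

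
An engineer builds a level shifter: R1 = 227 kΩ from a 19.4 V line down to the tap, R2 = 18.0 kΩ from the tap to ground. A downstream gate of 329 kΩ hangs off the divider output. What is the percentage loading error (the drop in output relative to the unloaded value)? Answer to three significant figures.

The divider's output (Thévenin) resistance is R1‖R2 = 16.68 kΩ.
Fractional drop under load = R_th/(R_th + R_L) = 16.68 / (16.68 + 329) = 0.04825.
So the output falls by 4.82 %.

4.82 %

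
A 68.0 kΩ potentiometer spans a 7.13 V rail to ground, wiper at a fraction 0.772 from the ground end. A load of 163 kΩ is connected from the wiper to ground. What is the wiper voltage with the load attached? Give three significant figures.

The wiper splits the pot into (1−α)R = 15.50 kΩ above and αR = 52.50 kΩ below.
Lower section ‖ load = 39.71 kΩ.
V_wiper = 7.13 × 39.71/(15.50 + 39.71) = 5.13 V.

V ≈ 5.13 V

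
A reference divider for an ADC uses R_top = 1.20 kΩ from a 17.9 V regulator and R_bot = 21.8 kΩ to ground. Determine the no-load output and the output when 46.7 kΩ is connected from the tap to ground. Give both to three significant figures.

Open-circuit: V = 17.9 × 21.8/(1.20 + 21.8) = 17.0 V.
With the load, R_bot becomes R_bot‖R_L = 14.86 kΩ, so V = 17.9 × 14.86/16.06 = 16.6 V.

Unloaded: 17.0 V; loaded: 16.6 V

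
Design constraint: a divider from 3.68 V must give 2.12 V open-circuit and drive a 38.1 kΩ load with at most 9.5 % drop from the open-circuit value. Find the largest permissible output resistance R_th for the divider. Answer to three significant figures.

Loading drop = R_th/(R_th + R_L) ≤ 0.0950, so R_th ≤ R_L · ε/(1−ε) = 38.1 kΩ × 0.0950/0.9050 = 4.00 kΩ.
(Any R1, R2 with R2/(R1+R2) = 0.576 and R1‖R2 ≤ 4.00 kΩ will meet the spec.)

R_th ≤ 4.00 kΩ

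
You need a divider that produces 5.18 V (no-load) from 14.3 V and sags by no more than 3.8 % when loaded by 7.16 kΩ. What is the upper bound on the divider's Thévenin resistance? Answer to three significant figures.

R_th ≤ 283 Ω

Loading drop = R_th/(R_th + R_L) ≤ 0.0380, so R_th ≤ R_L · ε/(1−ε) = 7.16 kΩ × 0.0380/0.9620 = 283 Ω.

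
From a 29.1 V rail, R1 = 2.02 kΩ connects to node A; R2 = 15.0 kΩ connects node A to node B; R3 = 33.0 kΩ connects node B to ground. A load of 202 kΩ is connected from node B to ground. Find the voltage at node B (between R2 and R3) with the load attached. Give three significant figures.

V ≈ 18.2 V

At node B, R3 is in parallel with the load: R3‖R_L = 28.37 kΩ.
Below node A the resistance is R2 + (R3‖R_L) = 43.37 kΩ, so V_A = 29.1 × 43.37/45.39 = 27.80 V.
Then V_B = V_A × (R3‖R_L)/(R2 + R3‖R_L) = 27.80 × 28.37/43.37 = 18.2 V.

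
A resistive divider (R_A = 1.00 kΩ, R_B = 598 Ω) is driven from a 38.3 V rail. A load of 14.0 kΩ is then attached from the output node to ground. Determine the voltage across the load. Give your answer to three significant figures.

The load sits in parallel with R_B: R_B‖R_L = (598 × 14000) / (598 + 14000) = 573.5 Ω.
V_out = 38.3 × 573.5 / (1000 + 573.5) = 38.3 × 573.5/1574 = 14.0 V.

V_out ≈ 14.0 V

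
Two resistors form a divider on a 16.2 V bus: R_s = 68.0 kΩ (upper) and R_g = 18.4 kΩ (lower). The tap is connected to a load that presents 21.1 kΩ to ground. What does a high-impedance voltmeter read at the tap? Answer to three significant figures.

V_out ≈ 2.05 V

The load sits in parallel with R_g: R_g‖R_L = (18.4 × 21.1) / (18.4 + 21.1) = 9.829 kΩ.
V_out = 16.2 × 9.829 / (68.0 + 9.829) = 16.2 × 9.829/77.83 = 2.05 V.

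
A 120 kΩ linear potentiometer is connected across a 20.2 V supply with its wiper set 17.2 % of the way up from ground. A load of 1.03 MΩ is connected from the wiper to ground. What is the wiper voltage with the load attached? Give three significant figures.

The wiper splits the pot into (1−α)R = 99.36 kΩ above and αR = 20.64 kΩ below.
Lower section ‖ load = 20.23 kΩ.
V_wiper = 20.2 × 20.23/(99.36 + 20.23) = 3.42 V.

V ≈ 3.42 V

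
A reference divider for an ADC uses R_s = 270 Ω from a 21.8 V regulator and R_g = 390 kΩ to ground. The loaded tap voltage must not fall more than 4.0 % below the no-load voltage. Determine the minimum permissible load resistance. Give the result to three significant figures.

R_L(min) ≈ 6.48 kΩ

Output resistance R_th = R_s‖R_g = (270 × 390000)/390300 = 269.8 Ω.
The fractional drop is R_th/(R_th + R_L); requiring this ≤ 0.0400 gives R_L ≥ R_th(1/0.0400 − 1) = 269.8 × 24.00 = 6.48 kΩ.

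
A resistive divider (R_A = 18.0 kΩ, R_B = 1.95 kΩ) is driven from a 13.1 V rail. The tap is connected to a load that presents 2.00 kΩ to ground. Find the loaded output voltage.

V_out ≈ 0.681 V

The load sits in parallel with R_B: R_B‖R_L = (1.95 × 2.00) / (1.95 + 2.00) = 0.9873 kΩ.
V_out = 13.1 × 0.9873 / (18.0 + 0.9873) = 13.1 × 0.9873/18.99 = 0.681 V.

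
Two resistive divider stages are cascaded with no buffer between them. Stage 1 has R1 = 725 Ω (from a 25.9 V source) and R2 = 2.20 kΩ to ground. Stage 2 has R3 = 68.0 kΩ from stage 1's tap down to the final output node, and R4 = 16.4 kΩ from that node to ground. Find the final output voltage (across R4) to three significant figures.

V_out ≈ 3.76 V

Stage 2 presents R3+R4 = 84400 Ω as a load on stage 1's tap.
Stage 1's lower leg becomes R2‖(R3+R4) = 2144 Ω, so V_mid = 25.9 × 2144/2869 = 19.36 V.
Stage 2 is itself unloaded: V_out = V_mid × R4/(R3+R4) = 19.36 × 16400/84400 = 3.76 V.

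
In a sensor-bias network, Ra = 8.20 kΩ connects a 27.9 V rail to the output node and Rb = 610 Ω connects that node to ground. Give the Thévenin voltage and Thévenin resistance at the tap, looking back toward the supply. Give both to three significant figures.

V_th = 1.93 V, R_th = 568 Ω

V_th is the open-circuit tap voltage: 27.9 × 610/(8200 + 610) = 1.93 V.
With the supply zeroed, Ra and Rb appear in parallel from the tap: R_th = Ra‖Rb = (8200 × 610)/8810 = 568 Ω.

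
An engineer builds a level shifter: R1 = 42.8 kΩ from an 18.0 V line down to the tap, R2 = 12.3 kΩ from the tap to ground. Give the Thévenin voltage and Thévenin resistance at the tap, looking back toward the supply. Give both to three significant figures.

V_th = 4.02 V, R_th = 9.55 kΩ

V_th is the open-circuit tap voltage: 18.0 × 12.3/(42.8 + 12.3) = 4.02 V.
With the supply zeroed, R1 and R2 appear in parallel from the tap: R_th = R1‖R2 = (42.8 × 12.3)/55.10 = 9.55 kΩ.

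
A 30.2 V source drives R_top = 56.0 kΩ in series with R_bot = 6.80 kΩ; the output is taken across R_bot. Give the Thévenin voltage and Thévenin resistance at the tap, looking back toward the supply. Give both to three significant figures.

V_th = 3.27 V, R_th = 6.06 kΩ

V_th is the open-circuit tap voltage: 30.2 × 6.80/(56.0 + 6.80) = 3.27 V.
With the supply zeroed, R_top and R_bot appear in parallel from the tap: R_th = R_top‖R_bot = (56.0 × 6.80)/62.80 = 6.06 kΩ.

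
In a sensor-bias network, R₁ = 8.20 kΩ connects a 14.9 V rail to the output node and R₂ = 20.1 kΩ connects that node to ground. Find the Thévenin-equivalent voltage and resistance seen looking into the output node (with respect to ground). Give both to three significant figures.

V_th = 10.6 V, R_th = 5.82 kΩ

V_th is the open-circuit tap voltage: 14.9 × 20.1/(8.20 + 20.1) = 10.6 V.
With the supply zeroed, R₁ and R₂ appear in parallel from the tap: R_th = R₁‖R₂ = (8.20 × 20.1)/28.30 = 5.82 kΩ.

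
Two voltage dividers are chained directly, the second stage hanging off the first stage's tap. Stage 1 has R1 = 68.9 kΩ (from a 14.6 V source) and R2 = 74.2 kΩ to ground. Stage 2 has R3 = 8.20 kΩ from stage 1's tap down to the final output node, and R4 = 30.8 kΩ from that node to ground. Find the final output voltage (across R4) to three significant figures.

V_out ≈ 3.12 V

Stage 2 presents R3+R4 = 39.00 kΩ as a load on stage 1's tap.
Stage 1's lower leg becomes R2‖(R3+R4) = 25.56 kΩ, so V_mid = 14.6 × 25.56/94.46 = 3.951 V.
Stage 2 is itself unloaded: V_out = V_mid × R4/(R3+R4) = 3.951 × 30.8/39.00 = 3.12 V.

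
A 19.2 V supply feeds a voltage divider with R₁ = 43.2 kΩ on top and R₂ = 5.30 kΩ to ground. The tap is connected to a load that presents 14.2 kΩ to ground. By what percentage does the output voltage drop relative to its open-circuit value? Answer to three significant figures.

25.0 %

The divider's output (Thévenin) resistance is R₁‖R₂ = 4.721 kΩ.
Fractional drop under load = R_th/(R_th + R_L) = 4.721 / (4.721 + 14.2) = 0.2495.
So the output falls by 25.0 %.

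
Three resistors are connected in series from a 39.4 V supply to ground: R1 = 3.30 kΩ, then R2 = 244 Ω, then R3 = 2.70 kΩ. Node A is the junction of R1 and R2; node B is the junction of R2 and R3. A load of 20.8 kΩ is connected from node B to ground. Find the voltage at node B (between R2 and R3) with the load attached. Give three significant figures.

At node B, R3 is in parallel with the load: R3‖R_L = 2390 Ω.
Below node A the resistance is R2 + (R3‖R_L) = 2634 Ω, so V_A = 39.4 × 2634/5934 = 17.49 V.
Then V_B = V_A × (R3‖R_L)/(R2 + R3‖R_L) = 17.49 × 2390/2634 = 15.9 V.

V ≈ 15.9 V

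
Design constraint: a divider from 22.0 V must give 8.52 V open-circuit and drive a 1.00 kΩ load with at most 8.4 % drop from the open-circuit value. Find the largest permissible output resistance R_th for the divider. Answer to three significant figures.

Loading drop = R_th/(R_th + R_L) ≤ 0.0840, so R_th ≤ R_L · ε/(1−ε) = 1.00 kΩ × 0.0840/0.9160 = 91.7 Ω.

R_th ≤ 91.7 Ω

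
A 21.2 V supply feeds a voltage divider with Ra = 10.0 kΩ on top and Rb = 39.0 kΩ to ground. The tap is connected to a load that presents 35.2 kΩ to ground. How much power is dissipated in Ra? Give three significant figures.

P ≈ 5.53 mW

Total resistance from the source is Ra + (Rb‖R_L) = 28.50 kΩ, so I = 21.2/28.50 kΩ = 0.7438 mA.
P = I²·Ra = (0.7438 mA)² × 10.0 kΩ = 5.53 mW.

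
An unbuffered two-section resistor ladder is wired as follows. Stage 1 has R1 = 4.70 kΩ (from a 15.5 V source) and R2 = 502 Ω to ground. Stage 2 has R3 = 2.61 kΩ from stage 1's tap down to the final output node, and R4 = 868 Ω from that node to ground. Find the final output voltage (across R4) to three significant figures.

V_out ≈ 0.330 V

Stage 2 presents R3+R4 = 3478 Ω as a load on stage 1's tap.
Stage 1's lower leg becomes R2‖(R3+R4) = 438.7 Ω, so V_mid = 15.5 × 438.7/5139 = 1.323 V.
Stage 2 is itself unloaded: V_out = V_mid × R4/(R3+R4) = 1.323 × 868/3478 = 0.330 V.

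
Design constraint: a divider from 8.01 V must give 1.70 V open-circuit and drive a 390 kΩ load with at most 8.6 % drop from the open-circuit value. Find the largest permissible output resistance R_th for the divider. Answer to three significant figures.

Loading drop = R_th/(R_th + R_L) ≤ 0.0860, so R_th ≤ R_L · ε/(1−ε) = 390 kΩ × 0.0860/0.9140 = 36.7 kΩ.

R_th ≤ 36.7 kΩ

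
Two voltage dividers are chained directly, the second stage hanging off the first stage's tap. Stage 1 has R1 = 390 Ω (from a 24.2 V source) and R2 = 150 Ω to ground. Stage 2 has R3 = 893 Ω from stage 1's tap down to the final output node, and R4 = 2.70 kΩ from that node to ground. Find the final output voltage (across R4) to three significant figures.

V_out ≈ 4.90 V

Stage 2 presents R3+R4 = 3593 Ω as a load on stage 1's tap.
Stage 1's lower leg becomes R2‖(R3+R4) = 144.0 Ω, so V_mid = 24.2 × 144.0/534.0 = 6.525 V.
Stage 2 is itself unloaded: V_out = V_mid × R4/(R3+R4) = 6.525 × 2700/3593 = 4.90 V.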